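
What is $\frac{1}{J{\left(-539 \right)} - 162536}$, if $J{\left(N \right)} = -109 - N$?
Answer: $- \frac{1}{162106} \approx -6.1688 \cdot 10^{-6}$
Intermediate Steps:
$\frac{1}{J{\left(-539 \right)} - 162536} = \frac{1}{\left(-109 - -539\right) - 162536} = \frac{1}{\left(-109 + 539\right) - 162536} = \frac{1}{430 - 162536} = \frac{1}{-162106} = - \frac{1}{162106}$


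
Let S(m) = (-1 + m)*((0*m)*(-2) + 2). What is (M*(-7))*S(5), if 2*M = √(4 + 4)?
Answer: -56*√2 ≈ -79.196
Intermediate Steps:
S(m) = -2 + 2*m (S(m) = (-1 + m)*(0*(-2) + 2) = (-1 + m)*(0 + 2) = (-1 + m)*2 = -2 + 2*m)
M = √2 (M = √(4 + 4)/2 = √8/2 = (2*√2)/2 = √2 ≈ 1.4142)
(M*(-7))*S(5) = (√2*(-7))*(-2 + 2*5) = (-7*√2)*(-2 + 10) = -7*√2*8 = -56*√2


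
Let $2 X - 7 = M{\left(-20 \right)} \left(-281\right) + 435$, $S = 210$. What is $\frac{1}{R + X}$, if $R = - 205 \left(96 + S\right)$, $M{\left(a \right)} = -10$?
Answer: $- \frac{1}{61104} \approx -1.6366 \cdot 10^{-5}$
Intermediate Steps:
$X = 1626$ ($X = \frac{7}{2} + \frac{\left(-10\right) \left(-281\right) + 435}{2} = \frac{7}{2} + \frac{2810 + 435}{2} = \frac{7}{2} + \frac{1}{2} \cdot 3245 = \frac{7}{2} + \frac{3245}{2} = 1626$)
$R = -62730$ ($R = - 205 \left(96 + 210\right) = \left(-205\right) 306 = -62730$)
$\frac{1}{R + X} = \frac{1}{-62730 + 1626} = \frac{1}{-61104} = - \frac{1}{61104}$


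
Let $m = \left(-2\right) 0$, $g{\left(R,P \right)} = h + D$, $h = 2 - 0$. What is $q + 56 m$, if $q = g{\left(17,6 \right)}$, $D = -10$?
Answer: $-8$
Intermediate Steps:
$h = 2$ ($h = 2 + 0 = 2$)
$g{\left(R,P \right)} = -8$ ($g{\left(R,P \right)} = 2 - 10 = -8$)
$q = -8$
$m = 0$
$q + 56 m = -8 + 56 \cdot 0 = -8 + 0 = -8$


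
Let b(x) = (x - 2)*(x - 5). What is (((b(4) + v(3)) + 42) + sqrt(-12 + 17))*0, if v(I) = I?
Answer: 0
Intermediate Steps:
b(x) = (-5 + x)*(-2 + x) (b(x) = (-2 + x)*(-5 + x) = (-5 + x)*(-2 + x))
(((b(4) + v(3)) + 42) + sqrt(-12 + 17))*0 = ((((10 + 4**2 - 7*4) + 3) + 42) + sqrt(-12 + 17))*0 = ((((10 + 16 - 28) + 3) + 42) + sqrt(5))*0 = (((-2 + 3) + 42) + sqrt(5))*0 = ((1 + 42) + sqrt(5))*0 = (43 + sqrt(5))*0 = 0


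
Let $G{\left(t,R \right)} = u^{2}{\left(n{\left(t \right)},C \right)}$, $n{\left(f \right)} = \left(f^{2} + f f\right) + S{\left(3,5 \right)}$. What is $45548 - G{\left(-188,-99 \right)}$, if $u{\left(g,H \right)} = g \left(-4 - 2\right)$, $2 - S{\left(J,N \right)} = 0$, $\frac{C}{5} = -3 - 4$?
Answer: $-179894694052$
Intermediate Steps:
$C = -35$ ($C = 5 \left(-3 - 4\right) = 5 \left(-7\right) = -35$)
$S{\left(J,N \right)} = 2$ ($S{\left(J,N \right)} = 2 - 0 = 2 + 0 = 2$)
$n{\left(f \right)} = 2 + 2 f^{2}$ ($n{\left(f \right)} = \left(f^{2} + f f\right) + 2 = \left(f^{2} + f^{2}\right) + 2 = 2 f^{2} + 2 = 2 + 2 f^{2}$)
$u{\left(g,H \right)} = - 6 g$ ($u{\left(g,H \right)} = g \left(-6\right) = - 6 g$)
$G{\left(t,R \right)} = \left(-12 - 12 t^{2}\right)^{2}$ ($G{\left(t,R \right)} = \left(- 6 \left(2 + 2 t^{2}\right)\right)^{2} = \left(-12 - 12 t^{2}\right)^{2}$)
$45548 - G{\left(-188,-99 \right)} = 45548 - 144 \left(1 + \left(-188\right)^{2}\right)^{2} = 45548 - 144 \left(1 + 35344\right)^{2} = 45548 - 144 \cdot 35345^{2} = 45548 - 144 \cdot 1249269025 = 45548 - 179894739600 = -179894694052$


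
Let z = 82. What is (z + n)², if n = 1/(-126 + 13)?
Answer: 85840225/12769 ≈ 6722.5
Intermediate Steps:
n = -1/113 (n = 1/(-113) = -1/113 ≈ -0.0088496)
(z + n)² = (82 - 1/113)² = (9265/113)² = 85840225/12769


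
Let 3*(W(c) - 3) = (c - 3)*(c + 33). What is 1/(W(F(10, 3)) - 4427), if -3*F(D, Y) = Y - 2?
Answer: -27/120428 ≈ -0.00022420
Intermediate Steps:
F(D, Y) = ⅔ - Y/3 (F(D, Y) = -(Y - 2)/3 = -(-2 + Y)/3 = ⅔ - Y/3)
W(c) = 3 + (-3 + c)*(33 + c)/3 (W(c) = 3 + ((c - 3)*(c + 33))/3 = 3 + ((-3 + c)*(33 + c))/3 = 3 + (-3 + c)*(33 + c)/3)
1/(W(F(10, 3)) - 4427) = 1/((-30 + 10*(⅔ - ⅓*3) + (⅔ - ⅓*3)²/3) - 4427) = 1/((-30 + 10*(⅔ - 1) + (⅔ - 1)²/3) - 4427) = 1/((-30 + 10*(-⅓) + (-⅓)²/3) - 4427) = 1/((-30 - 10/3 + (⅓)*(⅑)) - 4427) = 1/((-30 - 10/3 + 1/27) - 4427) = 1/(-899/27 - 4427) = 1/(-120428/27) = -27/120428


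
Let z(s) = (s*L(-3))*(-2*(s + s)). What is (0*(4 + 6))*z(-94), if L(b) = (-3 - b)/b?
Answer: 0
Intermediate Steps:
L(b) = (-3 - b)/b
z(s) = 0 (z(s) = (s*((-3 - 1*(-3))/(-3)))*(-2*(s + s)) = (s*(-(-3 + 3)/3))*(-4*s) = (s*(-1/3*0))*(-4*s) = (s*0)*(-4*s) = 0*(-4*s) = 0)
(0*(4 + 6))*z(-94) = (0*(4 + 6))*0 = (0*10)*0 = 0*0 = 0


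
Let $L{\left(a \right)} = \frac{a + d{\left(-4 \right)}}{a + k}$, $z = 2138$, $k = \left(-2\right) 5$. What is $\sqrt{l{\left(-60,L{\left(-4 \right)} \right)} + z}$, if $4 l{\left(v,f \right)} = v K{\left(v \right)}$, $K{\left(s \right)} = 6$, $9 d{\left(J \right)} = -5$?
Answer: $32 \sqrt{2} \approx 45.255$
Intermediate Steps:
$d{\left(J \right)} = - \frac{5}{9}$ ($d{\left(J \right)} = \frac{1}{9} \left(-5\right) = - \frac{5}{9}$)
$k = -10$
$L{\left(a \right)} = \frac{- \frac{5}{9} + a}{-10 + a}$ ($L{\left(a \right)} = \frac{a - \frac{5}{9}}{a - 10} = \frac{- \frac{5}{9} + a}{-10 + a}$)
$l{\left(v,f \right)} = \frac{3 v}{2}$ ($l{\left(v,f \right)} = \frac{v 6}{4} = \frac{6 v}{4} = \frac{3 v}{2}$)
$\sqrt{l{\left(-60,L{\left(-4 \right)} \right)} + z} = \sqrt{\frac{3}{2} \left(-60\right) + 2138} = \sqrt{-90 + 2138} = \sqrt{2048} = 32 \sqrt{2}$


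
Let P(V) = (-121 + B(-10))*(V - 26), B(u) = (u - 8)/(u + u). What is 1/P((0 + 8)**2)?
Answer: -5/22819 ≈ -0.00021912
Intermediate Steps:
B(u) = (-8 + u)/(2*u) (B(u) = (-8 + u)/((2*u)) = (-8 + u)*(1/(2*u)) = (-8 + u)/(2*u))
P(V) = 15613/5 - 1201*V/10 (P(V) = (-121 + (1/2)*(-8 - 10)/(-10))*(V - 26) = (-121 + (1/2)*(-1/10)*(-18))*(-26 + V) = (-121 + 9/10)*(-26 + V) = -1201*(-26 + V)/10 = 15613/5 - 1201*V/10)
1/P((0 + 8)**2) = 1/(15613/5 - 1201*(0 + 8)**2/10) = 1/(15613/5 - 1201/10*8**2) = 1/(15613/5 - 1201/10*64) = 1/(15613/5 - 38432/5) = 1/(-22819/5) = -5/22819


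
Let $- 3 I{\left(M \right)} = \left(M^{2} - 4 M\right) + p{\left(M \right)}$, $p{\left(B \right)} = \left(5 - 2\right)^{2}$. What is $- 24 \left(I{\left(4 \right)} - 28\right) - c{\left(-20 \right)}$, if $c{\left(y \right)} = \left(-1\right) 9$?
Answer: $753$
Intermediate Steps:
$c{\left(y \right)} = -9$
$p{\left(B \right)} = 9$ ($p{\left(B \right)} = 3^{2} = 9$)
$I{\left(M \right)} = -3 - \frac{M^{2}}{3} + \frac{4 M}{3}$ ($I{\left(M \right)} = - \frac{\left(M^{2} - 4 M\right) + 9}{3} = - \frac{9 + M^{2} - 4 M}{3} = -3 - \frac{M^{2}}{3} + \frac{4 M}{3}$)
$- 24 \left(I{\left(4 \right)} - 28\right) - c{\left(-20 \right)} = - 24 \left(\left(-3 - \frac{4^{2}}{3} + \frac{4}{3} \cdot 4\right) - 28\right) - -9 = - 24 \left(\left(-3 - \frac{16}{3} + \frac{16}{3}\right) - 28\right) + 9 = - 24 \left(-3 - 28\right) + 9 = \left(-24\right) \left(-31\right) + 9 = 744 + 9 = 753$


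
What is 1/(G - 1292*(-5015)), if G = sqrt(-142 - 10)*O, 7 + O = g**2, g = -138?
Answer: 85255/553124356638 - 19037*I*sqrt(38)/21018725552244 ≈ 1.5413e-7 - 5.5832e-9*I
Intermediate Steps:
O = 19037 (O = -7 + (-138)**2 = -7 + 19044 = 19037)
G = 38074*I*sqrt(38) (G = sqrt(-142 - 10)*19037 = sqrt(-152)*19037 = (2*I*sqrt(38))*19037 = 38074*I*sqrt(38) ≈ 2.347e+5*I)
1/(G - 1292*(-5015)) = 1/(38074*I*sqrt(38) - 1292*(-5015)) = 1/(38074*I*sqrt(38) + 6479380) = 1/(6479380 + 38074*I*sqrt(38))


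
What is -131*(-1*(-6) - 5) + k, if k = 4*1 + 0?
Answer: -127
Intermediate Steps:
k = 4 (k = 4 + 0 = 4)
-131*(-1*(-6) - 5) + k = -131*(-1*(-6) - 5) + 4 = -131*(6 - 5) + 4 = -131*1 + 4 = -131 + 4 = -127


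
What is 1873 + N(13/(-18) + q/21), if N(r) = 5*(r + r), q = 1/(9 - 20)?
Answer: 1292954/693 ≈ 1865.7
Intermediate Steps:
q = -1/11 (q = 1/(-11) = -1/11 ≈ -0.090909)
N(r) = 10*r (N(r) = 5*(2*r) = 10*r)
1873 + N(13/(-18) + q/21) = 1873 + 10*(13/(-18) - 1/11/21) = 1873 + 10*(13*(-1/18) - 1/11*1/21) = 1873 + 10*(-13/18 - 1/231) = 1873 + 10*(-1007/1386) = 1873 - 5035/693 = 1292954/693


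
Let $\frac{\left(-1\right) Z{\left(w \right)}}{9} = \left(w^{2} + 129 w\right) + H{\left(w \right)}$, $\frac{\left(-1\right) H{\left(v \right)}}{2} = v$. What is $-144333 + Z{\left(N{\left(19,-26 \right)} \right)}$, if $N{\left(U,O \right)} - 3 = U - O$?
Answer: $-219933$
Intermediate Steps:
$H{\left(v \right)} = - 2 v$
$N{\left(U,O \right)} = 3 + U - O$ ($N{\left(U,O \right)} = 3 - \left(O - U\right) = 3 + U - O$)
$Z{\left(w \right)} = - 1143 w - 9 w^{2}$ ($Z{\left(w \right)} = - 9 \left(\left(w^{2} + 129 w\right) - 2 w\right) = - 9 \left(w^{2} + 127 w\right) = - 1143 w - 9 w^{2}$)
$-144333 + Z{\left(N{\left(19,-26 \right)} \right)} = -144333 + 9 \left(3 + 19 - -26\right) \left(-127 - \left(3 + 19 - -26\right)\right) = -144333 + 9 \left(3 + 19 + 26\right) \left(-127 - \left(3 + 19 + 26\right)\right) = -144333 + 9 \cdot 48 \left(-127 - 48\right) = -144333 + 9 \cdot 48 \left(-175\right) = -144333 - 75600 = -219933$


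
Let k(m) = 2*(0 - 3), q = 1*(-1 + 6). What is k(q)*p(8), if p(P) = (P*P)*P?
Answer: -3072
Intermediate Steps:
q = 5 (q = 1*5 = 5)
p(P) = P³ (p(P) = P²*P = P³)
k(m) = -6 (k(m) = 2*(-3) = -6)
k(q)*p(8) = -6*8³ = -6*512 = -3072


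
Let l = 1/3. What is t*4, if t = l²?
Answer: 4/9 ≈ 0.44444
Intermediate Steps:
l = ⅓ ≈ 0.33333
t = ⅑ (t = (⅓)² = ⅑ ≈ 0.11111)
t*4 = (⅑)*4 = 4/9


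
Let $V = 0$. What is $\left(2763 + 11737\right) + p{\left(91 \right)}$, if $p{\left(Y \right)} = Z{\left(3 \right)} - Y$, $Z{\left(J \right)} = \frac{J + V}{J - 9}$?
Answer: $\frac{28817}{2} \approx 14409.0$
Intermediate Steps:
$Z{\left(J \right)} = \frac{J}{-9 + J}$ ($Z{\left(J \right)} = \frac{J + 0}{J - 9} = \frac{J}{-9 + J}$)
$p{\left(Y \right)} = - \frac{1}{2} - Y$ ($p{\left(Y \right)} = \frac{3}{-9 + 3} - Y = \frac{3}{-6} - Y = 3 \left(- \frac{1}{6}\right) - Y = - \frac{1}{2} - Y$)
$\left(2763 + 11737\right) + p{\left(91 \right)} = \left(2763 + 11737\right) - \frac{183}{2} = 14500 - \frac{183}{2} = \frac{28817}{2}$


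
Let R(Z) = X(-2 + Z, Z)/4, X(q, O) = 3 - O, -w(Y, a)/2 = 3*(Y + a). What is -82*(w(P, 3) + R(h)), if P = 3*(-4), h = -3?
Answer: -4551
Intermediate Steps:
P = -12
w(Y, a) = -6*Y - 6*a (w(Y, a) = -6*(Y + a) = -2*(3*Y + 3*a) = -6*Y - 6*a)
R(Z) = ¾ - Z/4 (R(Z) = (3 - Z)/4 = (3 - Z)*(¼) = ¾ - Z/4)
-82*(w(P, 3) + R(h)) = -82*((-6*(-12) - 6*3) + (¾ - ¼*(-3))) = -82*((72 - 18) + (¾ + ¾)) = -82*(54 + 3/2) = -82*111/2 = -4551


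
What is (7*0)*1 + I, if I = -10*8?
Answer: -80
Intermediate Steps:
I = -80
(7*0)*1 + I = (7*0)*1 - 80 = 0*1 - 80 = 0 - 80 = -80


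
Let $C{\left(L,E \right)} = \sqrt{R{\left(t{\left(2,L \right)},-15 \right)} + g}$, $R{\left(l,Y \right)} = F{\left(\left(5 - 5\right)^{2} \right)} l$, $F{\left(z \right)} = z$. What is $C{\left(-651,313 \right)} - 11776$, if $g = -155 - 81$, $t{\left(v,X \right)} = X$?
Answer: $-11776 + 2 i \sqrt{59} \approx -11776.0 + 15.362 i$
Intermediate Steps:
$R{\left(l,Y \right)} = 0$ ($R{\left(l,Y \right)} = \left(5 - 5\right)^{2} l = 0^{2} l = 0 l = 0$)
$g = -236$ ($g = -155 - 81 = -236$)
$C{\left(L,E \right)} = 2 i \sqrt{59}$ ($C{\left(L,E \right)} = \sqrt{0 - 236} = \sqrt{-236} = 2 i \sqrt{59}$)
$C{\left(-651,313 \right)} - 11776 = 2 i \sqrt{59} - 11776 = -11776 + 2 i \sqrt{59}$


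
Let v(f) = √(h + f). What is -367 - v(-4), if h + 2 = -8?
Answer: -367 - I*√14 ≈ -367.0 - 3.7417*I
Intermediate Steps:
h = -10 (h = -2 - 8 = -10)
v(f) = √(-10 + f)
-367 - v(-4) = -367 - √(-10 - 4) = -367 - √(-14) = -367 - I*√14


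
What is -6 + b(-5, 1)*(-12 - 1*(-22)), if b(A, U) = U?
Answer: 4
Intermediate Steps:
-6 + b(-5, 1)*(-12 - 1*(-22)) = -6 + 1*(-12 - 1*(-22)) = -6 + 1*(-12 + 22) = -6 + 1*10 = -6 + 10 = 4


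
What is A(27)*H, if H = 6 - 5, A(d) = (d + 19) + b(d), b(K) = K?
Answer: 73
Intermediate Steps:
A(d) = 19 + 2*d (A(d) = (d + 19) + d = (19 + d) + d = 19 + 2*d)
H = 1
A(27)*H = (19 + 2*27)*1 = (19 + 54)*1 = 73*1 = 73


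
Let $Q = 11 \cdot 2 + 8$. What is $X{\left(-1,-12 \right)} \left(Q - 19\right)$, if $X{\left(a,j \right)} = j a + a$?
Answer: $121$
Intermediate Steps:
$Q = 30$ ($Q = 22 + 8 = 30$)
$X{\left(a,j \right)} = a + a j$ ($X{\left(a,j \right)} = a j + a = a + a j$)
$X{\left(-1,-12 \right)} \left(Q - 19\right) = - (1 - 12) \left(30 - 19\right) = \left(-1\right) \left(-11\right) 11 = 11 \cdot 11 = 121$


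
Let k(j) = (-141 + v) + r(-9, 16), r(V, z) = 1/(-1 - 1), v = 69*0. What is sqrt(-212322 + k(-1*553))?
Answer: I*sqrt(849854)/2 ≈ 460.94*I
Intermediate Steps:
v = 0
r(V, z) = -1/2 (r(V, z) = 1/(-2) = -1/2)
k(j) = -283/2 (k(j) = (-141 + 0) - 1/2 = -141 - 1/2 = -283/2)
sqrt(-212322 + k(-1*553)) = sqrt(-212322 - 283/2) = sqrt(-424927/2) = I*sqrt(849854)/2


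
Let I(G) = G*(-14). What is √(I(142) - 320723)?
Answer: I*√322711 ≈ 568.08*I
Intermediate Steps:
I(G) = -14*G
√(I(142) - 320723) = √(-14*142 - 320723) = √(-1988 - 320723) = √(-322711) = I*√322711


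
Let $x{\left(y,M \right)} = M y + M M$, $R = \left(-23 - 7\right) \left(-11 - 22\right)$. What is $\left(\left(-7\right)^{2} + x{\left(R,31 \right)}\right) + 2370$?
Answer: $34070$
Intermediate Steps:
$R = 990$ ($R = \left(-30\right) \left(-33\right) = 990$)
$x{\left(y,M \right)} = M^{2} + M y$ ($x{\left(y,M \right)} = M y + M^{2} = M^{2} + M y$)
$\left(\left(-7\right)^{2} + x{\left(R,31 \right)}\right) + 2370 = \left(\left(-7\right)^{2} + 31 \left(31 + 990\right)\right) + 2370 = \left(49 + 31 \cdot 1021\right) + 2370 = \left(49 + 31651\right) + 2370 = 31700 + 2370 = 34070$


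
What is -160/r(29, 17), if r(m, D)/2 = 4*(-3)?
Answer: 20/3 ≈ 6.6667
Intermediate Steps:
r(m, D) = -24 (r(m, D) = 2*(4*(-3)) = 2*(-12) = -24)
-160/r(29, 17) = -160/(-24) = -160*(-1/24) = 20/3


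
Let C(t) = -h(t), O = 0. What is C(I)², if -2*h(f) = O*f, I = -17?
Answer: 0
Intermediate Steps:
h(f) = 0 (h(f) = -0*f = -½*0 = 0)
C(t) = 0 (C(t) = -1*0 = 0)
C(I)² = 0² = 0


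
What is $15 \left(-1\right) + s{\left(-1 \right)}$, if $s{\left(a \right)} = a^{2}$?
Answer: $-14$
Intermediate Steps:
$15 \left(-1\right) + s{\left(-1 \right)} = 15 \left(-1\right) + \left(-1\right)^{2} = -15 + 1 = -14$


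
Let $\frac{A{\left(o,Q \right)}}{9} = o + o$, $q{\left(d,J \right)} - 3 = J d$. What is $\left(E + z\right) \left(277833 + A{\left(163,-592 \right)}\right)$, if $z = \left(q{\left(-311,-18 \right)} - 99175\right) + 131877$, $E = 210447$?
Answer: $69840791250$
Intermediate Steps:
$q{\left(d,J \right)} = 3 + J d$
$A{\left(o,Q \right)} = 18 o$ ($A{\left(o,Q \right)} = 9 \left(o + o\right) = 9 \cdot 2 o = 18 o$)
$z = 38303$ ($z = \left(\left(3 - -5598\right) - 99175\right) + 131877 = \left(\left(3 + 5598\right) - 99175\right) + 131877 = \left(5601 - 99175\right) + 131877 = -93574 + 131877 = 38303$)
$\left(E + z\right) \left(277833 + A{\left(163,-592 \right)}\right) = \left(210447 + 38303\right) \left(277833 + 18 \cdot 163\right) = 248750 \left(277833 + 2934\right) = 248750 \cdot 280767 = 69840791250$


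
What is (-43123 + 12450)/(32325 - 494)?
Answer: -30673/31831 ≈ -0.96362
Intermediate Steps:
(-43123 + 12450)/(32325 - 494) = -30673/31831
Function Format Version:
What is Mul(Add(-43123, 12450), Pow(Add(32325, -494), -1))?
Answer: Rational(-30673, 31831) ≈ -0.96362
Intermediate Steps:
Mul(Add(-43123, 12450), Pow(Add(32325, -494), -1)) = Mul(-30673, Pow(31831, -1)) = Mul(-30673, Rational(1, 31831)) = Rational(-30673, 31831)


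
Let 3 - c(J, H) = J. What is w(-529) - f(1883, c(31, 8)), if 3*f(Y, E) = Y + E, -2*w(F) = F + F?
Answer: -268/3 ≈ -89.333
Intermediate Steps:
w(F) = -F (w(F) = -(F + F)/2 = -F)
c(J, H) = 3 - J
f(Y, E) = E/3 + Y/3 (f(Y, E) = (Y + E)/3 = (E + Y)/3 = E/3 + Y/3)
w(-529) - f(1883, c(31, 8)) = -1*(-529) - ((3 - 1*31)/3 + (⅓)*1883) = 529 - ((3 - 31)/3 + 1883/3) = 529 - ((⅓)*(-28) + 1883/3) = 529 - (-28/3 + 1883/3) = 529 - 1*1855/3 = 529 - 1855/3 = -268/3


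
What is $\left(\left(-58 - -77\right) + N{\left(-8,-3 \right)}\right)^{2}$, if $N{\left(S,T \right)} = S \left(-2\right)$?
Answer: $1225$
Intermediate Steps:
$N{\left(S,T \right)} = - 2 S$
$\left(\left(-58 - -77\right) + N{\left(-8,-3 \right)}\right)^{2} = \left(\left(-58 - -77\right) - -16\right)^{2} = \left(\left(-58 + 77\right) + 16\right)^{2} = \left(19 + 16\right)^{2} = 35^{2} = 1225$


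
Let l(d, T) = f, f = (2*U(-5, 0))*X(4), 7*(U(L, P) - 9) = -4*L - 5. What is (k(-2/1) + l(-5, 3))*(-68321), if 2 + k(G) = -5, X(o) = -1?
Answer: 14005805/7 ≈ 2.0008e+6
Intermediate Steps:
U(L, P) = 58/7 - 4*L/7 (U(L, P) = 9 + (-4*L - 5)/7 = 9 + (-5 - 4*L)/7 = 9 + (-5/7 - 4*L/7) = 58/7 - 4*L/7)
f = -156/7 (f = (2*(58/7 - 4/7*(-5)))*(-1) = (2*(58/7 + 20/7))*(-1) = (2*(78/7))*(-1) = (156/7)*(-1) = -156/7 ≈ -22.286)
l(d, T) = -156/7
k(G) = -7 (k(G) = -2 - 5 = -7)
(k(-2/1) + l(-5, 3))*(-68321) = (-7 - 156/7)*(-68321) = -205/7*(-68321) = 14005805/7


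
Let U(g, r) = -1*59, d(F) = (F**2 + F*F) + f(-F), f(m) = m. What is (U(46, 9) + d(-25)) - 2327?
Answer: -1111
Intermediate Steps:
d(F) = -F + 2*F**2 (d(F) = (F**2 + F*F) - F = (F**2 + F**2) - F = 2*F**2 - F = -F + 2*F**2)
U(g, r) = -59
(U(46, 9) + d(-25)) - 2327 = (-59 - 25*(-1 + 2*(-25))) - 2327 = (-59 - 25*(-1 - 50)) - 2327 = (-59 - 25*(-51)) - 2327 = (-59 + 1275) - 2327 = 1216 - 2327 = -1111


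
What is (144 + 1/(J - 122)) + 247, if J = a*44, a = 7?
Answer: 72727/186 ≈ 391.01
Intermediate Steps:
J = 308 (J = 7*44 = 308)
(144 + 1/(J - 122)) + 247 = (144 + 1/(308 - 122)) + 247 = (144 + 1/186) + 247 = 26785/186 + 247 = 72727/186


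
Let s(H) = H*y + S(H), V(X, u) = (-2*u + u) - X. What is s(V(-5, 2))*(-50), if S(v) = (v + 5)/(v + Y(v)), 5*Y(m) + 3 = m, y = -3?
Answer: 950/3 ≈ 316.67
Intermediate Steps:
Y(m) = -⅗ + m/5
S(v) = (5 + v)/(-⅗ + 6*v/5) (S(v) = (v + 5)/(v + (-⅗ + v/5)) = (5 + v)/(-⅗ + 6*v/5))
V(X, u) = -X - u (V(X, u) = -u - X = -X - u)
s(H) = -3*H + 5*(5 + H)/(3*(-1 + 2*H)) (s(H) = H*(-3) + 5*(5 + H)/(3*(-1 + 2*H)) = -3*H + 5*(5 + H)/(3*(-1 + 2*H)))
s(V(-5, 2))*(-50) = ((25 - 18*(-1*(-5) - 1*2)² + 14*(-1*(-5) - 1*2))/(3*(-1 + 2*(-1*(-5) - 1*2))))*(-50) = ((25 - 18*(5 - 2)² + 14*(5 - 2))/(3*(-1 + 2*(5 - 2))))*(-50) = ((25 - 18*3² + 14*3)/(3*(-1 + 2*3)))*(-50) = ((25 - 18*9 + 42)/(3*(-1 + 6)))*(-50) = ((⅓)*(25 - 162 + 42)/5)*(-50) = ((⅓)*(⅕)*(-95))*(-50) = -19/3*(-50) = 950/3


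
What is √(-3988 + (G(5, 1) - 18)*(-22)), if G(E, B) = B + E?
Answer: 14*I*√19 ≈ 61.025*I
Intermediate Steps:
√(-3988 + (G(5, 1) - 18)*(-22)) = √(-3988 + ((1 + 5) - 18)*(-22)) = √(-3988 + (6 - 18)*(-22)) = √(-3988 - 12*(-22)) = √(-3988 + 264) = √(-3724) = 14*I*√19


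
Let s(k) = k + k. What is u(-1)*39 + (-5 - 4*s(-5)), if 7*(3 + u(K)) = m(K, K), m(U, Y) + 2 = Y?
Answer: -691/7 ≈ -98.714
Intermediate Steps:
s(k) = 2*k
m(U, Y) = -2 + Y
u(K) = -23/7 + K/7 (u(K) = -3 + (-2 + K)/7 = -3 + (-2/7 + K/7) = -23/7 + K/7)
u(-1)*39 + (-5 - 4*s(-5)) = (-23/7 + (⅐)*(-1))*39 + (-5 - 8*(-5)) = (-23/7 - ⅐)*39 + (-5 - 4*(-10)) = -24/7*39 + (-5 + 40) = -936/7 + 35 = -691/7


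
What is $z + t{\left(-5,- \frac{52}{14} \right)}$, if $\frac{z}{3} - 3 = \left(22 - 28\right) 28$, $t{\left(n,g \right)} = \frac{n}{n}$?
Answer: $-494$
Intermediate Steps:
$t{\left(n,g \right)} = 1$
$z = -495$ ($z = 9 + 3 \left(22 - 28\right) 28 = 9 + 3 \left(\left(-6\right) 28\right) = 9 + 3 \left(-168\right) = 9 - 504 = -495$)
$z + t{\left(-5,- \frac{52}{14} \right)} = -495 + 1 = -494$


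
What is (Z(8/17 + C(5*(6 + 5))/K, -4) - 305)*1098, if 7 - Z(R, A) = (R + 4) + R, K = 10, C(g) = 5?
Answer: -5673366/17 ≈ -3.3373e+5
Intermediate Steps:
Z(R, A) = 3 - 2*R (Z(R, A) = 7 - ((R + 4) + R) = 7 - ((4 + R) + R) = 7 - (4 + 2*R) = 7 + (-4 - 2*R) = 3 - 2*R)
(Z(8/17 + C(5*(6 + 5))/K, -4) - 305)*1098 = ((3 - 2*(8/17 + 5/10)) - 305)*1098 = ((3 - 2*(8*(1/17) + 5*(⅒))) - 305)*1098 = ((3 - 2*(8/17 + ½)) - 305)*1098 = ((3 - 2*33/34) - 305)*1098 = ((3 - 33/17) - 305)*1098 = (18/17 - 305)*1098 = -5167/17*1098 = -5673366/17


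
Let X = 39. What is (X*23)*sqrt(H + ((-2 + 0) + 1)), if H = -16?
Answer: 897*I*sqrt(17) ≈ 3698.4*I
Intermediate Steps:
(X*23)*sqrt(H + ((-2 + 0) + 1)) = (39*23)*sqrt(-16 + ((-2 + 0) + 1)) = 897*sqrt(-16 + (-2 + 1)) = 897*sqrt(-16 - 1) = 897*sqrt(-17) = 897*(I*sqrt(17)) = 897*I*sqrt(17)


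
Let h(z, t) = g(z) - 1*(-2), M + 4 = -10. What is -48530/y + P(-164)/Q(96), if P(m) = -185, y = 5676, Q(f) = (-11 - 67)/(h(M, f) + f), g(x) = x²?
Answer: 25411025/36894 ≈ 688.76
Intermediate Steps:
M = -14 (M = -4 - 10 = -14)
h(z, t) = 2 + z² (h(z, t) = z² - 1*(-2) = z² + 2 = 2 + z²)
Q(f) = -78/(198 + f) (Q(f) = (-11 - 67)/((2 + (-14)²) + f) = -78/((2 + 196) + f) = -78/(198 + f))
-48530/y + P(-164)/Q(96) = -48530/5676 - 185/((-78/(198 + 96))) = -48530*1/5676 - 185/((-78/294)) = -24265/2838 - 185/((-78*1/294)) = -24265/2838 - 185/(-13/49) = -24265/2838 - 185*(-49/13) = -24265/2838 + 9065/13 = 25411025/36894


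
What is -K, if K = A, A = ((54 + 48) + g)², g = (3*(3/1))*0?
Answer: -10404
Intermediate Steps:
g = 0 (g = (3*(3*1))*0 = (3*3)*0 = 9*0 = 0)
A = 10404 (A = ((54 + 48) + 0)² = (102 + 0)² = 102² = 10404)
K = 10404
-K = -1*10404 = -10404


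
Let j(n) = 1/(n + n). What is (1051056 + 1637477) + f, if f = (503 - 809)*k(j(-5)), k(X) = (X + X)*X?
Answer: 67213172/25 ≈ 2.6885e+6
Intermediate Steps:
j(n) = 1/(2*n)
k(X) = 2*X² (k(X) = (2*X)*X = 2*X²)
f = -153/25 (f = (503 - 809)*(2*((½)/(-5))²) = -612*((½)*(-⅕))² = -612*(-⅒)² = -612/100 = -306*1/50 = -153/25 ≈ -6.1200)
(1051056 + 1637477) + f = (1051056 + 1637477) - 153/25 = 2688533 - 153/25 = 67213172/25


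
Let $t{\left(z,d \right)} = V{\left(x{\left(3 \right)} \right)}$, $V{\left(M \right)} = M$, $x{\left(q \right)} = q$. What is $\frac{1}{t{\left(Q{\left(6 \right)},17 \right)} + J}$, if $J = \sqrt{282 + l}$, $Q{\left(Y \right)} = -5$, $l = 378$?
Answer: $- \frac{1}{217} + \frac{2 \sqrt{165}}{651} \approx 0.034855$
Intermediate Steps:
$t{\left(z,d \right)} = 3$
$J = 2 \sqrt{165}$ ($J = \sqrt{282 + 378} = \sqrt{660} = 2 \sqrt{165} \approx 25.69$)
$\frac{1}{t{\left(Q{\left(6 \right)},17 \right)} + J} = \frac{1}{3 + 2 \sqrt{165}}$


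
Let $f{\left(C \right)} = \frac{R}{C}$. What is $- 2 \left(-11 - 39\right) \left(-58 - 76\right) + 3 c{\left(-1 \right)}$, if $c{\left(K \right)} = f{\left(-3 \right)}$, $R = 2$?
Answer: $-13402$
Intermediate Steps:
$f{\left(C \right)} = \frac{2}{C}$
$c{\left(K \right)} = - \frac{2}{3}$ ($c{\left(K \right)} = \frac{2}{-3} = 2 \left(- \frac{1}{3}\right) = - \frac{2}{3}$)
$- 2 \left(-11 - 39\right) \left(-58 - 76\right) + 3 c{\left(-1 \right)} = - 2 \left(-11 - 39\right) \left(-58 - 76\right) + 3 \left(- \frac{2}{3}\right) = - 2 \left(\left(-50\right) \left(-134\right)\right) - 2 = \left(-2\right) 6700 - 2 = -13400 - 2 = -13402$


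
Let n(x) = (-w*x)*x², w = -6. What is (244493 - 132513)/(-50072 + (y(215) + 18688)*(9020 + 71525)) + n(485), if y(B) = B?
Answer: 1042153048960911230/1522492063 ≈ 6.8451e+8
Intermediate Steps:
n(x) = 6*x³ (n(x) = (-(-6)*x)*x² = (6*x)*x² = 6*x³)
(244493 - 132513)/(-50072 + (y(215) + 18688)*(9020 + 71525)) + n(485) = (244493 - 132513)/(-50072 + (215 + 18688)*(9020 + 71525)) + 6*485³ = 111980/(-50072 + 18903*80545) + 6*114084125 = 111980/(-50072 + 1522542135) + 684504750 = 111980/1522492063 + 684504750 = 1042153048960911230/1522492063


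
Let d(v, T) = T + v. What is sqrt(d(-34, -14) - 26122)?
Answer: I*sqrt(26170) ≈ 161.77*I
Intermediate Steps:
sqrt(d(-34, -14) - 26122) = sqrt((-14 - 34) - 26122) = sqrt(-48 - 26122) = sqrt(-26170) = I*sqrt(26170)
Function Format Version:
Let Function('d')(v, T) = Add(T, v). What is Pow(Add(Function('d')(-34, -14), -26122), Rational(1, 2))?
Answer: Mul(I, Pow(26170, Rational(1, 2))) ≈ Mul(161.77, I)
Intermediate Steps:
Pow(Add(Function('d')(-34, -14), -26122), Rational(1, 2)) = Pow(Add(Add(-14, -34), -26122), Rational(1, 2)) = Pow(Add(-48, -26122), Rational(1, 2)) = Pow(-26170, Rational(1, 2)) = Mul(I, Pow(26170, Rational(1, 2)))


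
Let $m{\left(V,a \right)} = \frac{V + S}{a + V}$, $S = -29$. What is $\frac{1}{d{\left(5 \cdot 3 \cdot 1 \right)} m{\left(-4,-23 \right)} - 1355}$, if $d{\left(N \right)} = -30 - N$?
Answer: $- \frac{1}{1410} \approx -0.00070922$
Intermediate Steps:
$m{\left(V,a \right)} = \frac{-29 + V}{V + a}$ ($m{\left(V,a \right)} = \frac{V - 29}{a + V} = \frac{-29 + V}{V + a}$)
$\frac{1}{d{\left(5 \cdot 3 \cdot 1 \right)} m{\left(-4,-23 \right)} - 1355} = \frac{1}{\left(-30 - 5 \cdot 3 \cdot 1\right) \frac{-29 - 4}{-4 - 23} - 1355} = \frac{1}{\left(-30 - 15 \cdot 1\right) \frac{1}{-27} \left(-33\right) - 1355} = \frac{1}{\left(-30 - 15\right) \left(\left(- \frac{1}{27}\right) \left(-33\right)\right) - 1355} = \frac{1}{\left(-30 - 15\right) \frac{11}{9} - 1355} = \frac{1}{\left(-45\right) \frac{11}{9} - 1355} = \frac{1}{-55 - 1355} = \frac{1}{-1410} = - \frac{1}{1410}$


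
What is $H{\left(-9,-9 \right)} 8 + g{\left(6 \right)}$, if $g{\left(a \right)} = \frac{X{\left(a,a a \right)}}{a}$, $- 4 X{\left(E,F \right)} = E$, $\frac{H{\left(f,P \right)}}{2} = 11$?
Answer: $\frac{703}{4} \approx 175.75$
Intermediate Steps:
$H{\left(f,P \right)} = 22$ ($H{\left(f,P \right)} = 2 \cdot 11 = 22$)
$X{\left(E,F \right)} = - \frac{E}{4}$
$g{\left(a \right)} = - \frac{1}{4}$ ($g{\left(a \right)} = \frac{\left(- \frac{1}{4}\right) a}{a} = - \frac{1}{4}$)
$H{\left(-9,-9 \right)} 8 + g{\left(6 \right)} = 22 \cdot 8 - \frac{1}{4} = 176 - \frac{1}{4} = \frac{703}{4}$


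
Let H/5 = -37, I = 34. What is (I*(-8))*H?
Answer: 50320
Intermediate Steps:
H = -185 (H = 5*(-37) = -185)
(I*(-8))*H = (34*(-8))*(-185) = -272*(-185) = 50320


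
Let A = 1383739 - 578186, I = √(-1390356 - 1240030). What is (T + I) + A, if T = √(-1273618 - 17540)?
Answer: 805553 + I*√2630386 + 3*I*√143462 ≈ 8.0555e+5 + 2758.1*I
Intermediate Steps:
I = I*√2630386 (I = √(-2630386) = I*√2630386 ≈ 1621.8*I)
A = 805553
T = 3*I*√143462 (T = √(-1291158) = 3*I*√143462 ≈ 1136.3*I)
(T + I) + A = (3*I*√143462 + I*√2630386) + 805553 = (I*√2630386 + 3*I*√143462) + 805553 = 805553 + I*√2630386 + 3*I*√143462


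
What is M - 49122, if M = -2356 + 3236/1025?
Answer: -52761714/1025 ≈ -51475.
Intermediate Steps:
M = -2411664/1025 (M = -2356 + 3236*(1/1025) = -2356 + 3236/1025 = -2411664/1025 ≈ -2352.8)
M - 49122 = -2411664/1025 - 49122 = -52761714/1025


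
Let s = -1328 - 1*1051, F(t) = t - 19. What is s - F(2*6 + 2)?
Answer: -2374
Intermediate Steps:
F(t) = -19 + t
s = -2379 (s = -1328 - 1051 = -2379)
s - F(2*6 + 2) = -2379 - (-19 + (2*6 + 2)) = -2379 - (-19 + (12 + 2)) = -2379 - (-19 + 14) = -2379 - 1*(-5) = -2379 + 5 = -2374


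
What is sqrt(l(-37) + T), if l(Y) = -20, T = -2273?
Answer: I*sqrt(2293) ≈ 47.885*I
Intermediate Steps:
sqrt(l(-37) + T) = sqrt(-20 - 2273) = sqrt(-2293) = I*sqrt(2293)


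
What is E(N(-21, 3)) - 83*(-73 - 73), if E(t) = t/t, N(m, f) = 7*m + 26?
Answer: 12119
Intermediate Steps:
N(m, f) = 26 + 7*m
E(t) = 1
E(N(-21, 3)) - 83*(-73 - 73) = 1 - 83*(-73 - 73) = 1 - 83*(-146) = 1 - 1*(-12118) = 1 + 12118 = 12119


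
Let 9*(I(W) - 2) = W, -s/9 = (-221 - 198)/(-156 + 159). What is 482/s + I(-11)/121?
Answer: 177899/456291 ≈ 0.38988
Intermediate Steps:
s = 1257 (s = -9*(-221 - 198)/(-156 + 159) = -(-3771)/3 = -9*(-419/3) = 1257)
I(W) = 2 + W/9
482/s + I(-11)/121 = 482/1257 + (2 + (⅑)*(-11))/121 = 482*(1/1257) + (2 - 11/9)*(1/121) = 482/1257 + (7/9)*(1/121) = 482/1257 + 7/1089 = 177899/456291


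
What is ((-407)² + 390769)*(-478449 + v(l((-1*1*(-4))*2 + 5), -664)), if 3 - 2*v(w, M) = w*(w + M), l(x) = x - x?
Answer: -266216801055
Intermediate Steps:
l(x) = 0
v(w, M) = 3/2 - w*(M + w)/2 (v(w, M) = 3/2 - w*(w + M)/2 = 3/2 - w*(M + w)/2)
((-407)² + 390769)*(-478449 + v(l((-1*1*(-4))*2 + 5), -664)) = ((-407)² + 390769)*(-478449 + (3/2 - ½*0² - ½*(-664)*0)) = (165649 + 390769)*(-478449 + (3/2 - ½*0 + 0)) = 556418*(-478449 + (3/2 + 0 + 0)) = 556418*(-478449 + 3/2) = 556418*(-956895/2) = -266216801055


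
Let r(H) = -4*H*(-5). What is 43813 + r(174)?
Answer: 47293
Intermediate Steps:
r(H) = 20*H
43813 + r(174) = 43813 + 20*174 = 43813 + 3480 = 47293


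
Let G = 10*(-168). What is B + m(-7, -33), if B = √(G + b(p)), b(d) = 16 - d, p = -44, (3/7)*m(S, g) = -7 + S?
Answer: -98/3 + 18*I*√5 ≈ -32.667 + 40.249*I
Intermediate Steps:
m(S, g) = -49/3 + 7*S/3 (m(S, g) = 7*(-7 + S)/3 = -49/3 + 7*S/3)
G = -1680
B = 18*I*√5 (B = √(-1680 + (16 - 1*(-44))) = √(-1680 + (16 + 44)) = √(-1680 + 60) = √(-1620) = 18*I*√5 ≈ 40.249*I)
B + m(-7, -33) = 18*I*√5 + (-49/3 + (7/3)*(-7)) = 18*I*√5 + (-49/3 - 49/3) = 18*I*√5 - 98/3 = -98/3 + 18*I*√5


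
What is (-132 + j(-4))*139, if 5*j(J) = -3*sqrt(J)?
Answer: -18348 - 834*I/5 ≈ -18348.0 - 166.8*I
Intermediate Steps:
j(J) = -3*sqrt(J)/5 (j(J) = (-3*sqrt(J))/5 = -3*sqrt(J)/5)
(-132 + j(-4))*139 = (-132 - 6*I/5)*139 = -18348 - 834*I/5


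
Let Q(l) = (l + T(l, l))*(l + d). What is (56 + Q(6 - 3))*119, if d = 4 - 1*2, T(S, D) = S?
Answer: 10234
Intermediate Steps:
d = 2 (d = 4 - 2 = 2)
Q(l) = 2*l*(2 + l) (Q(l) = (l + l)*(l + 2) = (2*l)*(2 + l) = 2*l*(2 + l))
(56 + Q(6 - 3))*119 = (56 + 2*(6 - 3)*(2 + (6 - 3)))*119 = (56 + 2*3*(2 + 3))*119 = (56 + 2*3*5)*119 = (56 + 30)*119 = 86*119 = 10234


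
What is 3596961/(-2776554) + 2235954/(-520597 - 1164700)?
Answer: -4090064868311/1559772708846 ≈ -2.6222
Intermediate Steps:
3596961/(-2776554) + 2235954/(-520597 - 1164700) = 3596961*(-1/2776554) + 2235954/(-1685297) = -1198987/925518 + 2235954*(-1/1685297) = -1198987/925518 - 2235954/1685297 = -4090064868311/1559772708846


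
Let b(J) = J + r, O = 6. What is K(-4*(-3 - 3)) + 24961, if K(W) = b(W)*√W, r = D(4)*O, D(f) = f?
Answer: 24961 + 96*√6 ≈ 25196.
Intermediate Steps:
r = 24 (r = 4*6 = 24)
b(J) = 24 + J (b(J) = J + 24 = 24 + J)
K(W) = √W*(24 + W) (K(W) = (24 + W)*√W = √W*(24 + W))
K(-4*(-3 - 3)) + 24961 = √(-4*(-3 - 3))*(24 - 4*(-3 - 3)) + 24961 = √(-4*(-6))*(24 - 4*(-6)) + 24961 = √24*(24 + 24) + 24961 = (2*√6)*48 + 24961 = 96*√6 + 24961 = 24961 + 96*√6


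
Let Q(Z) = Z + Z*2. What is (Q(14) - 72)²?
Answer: 900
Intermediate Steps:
Q(Z) = 3*Z (Q(Z) = Z + 2*Z = 3*Z)
(Q(14) - 72)² = (3*14 - 72)² = (42 - 72)² = (-30)² = 900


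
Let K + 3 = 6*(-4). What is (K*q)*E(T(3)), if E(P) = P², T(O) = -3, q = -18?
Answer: 4374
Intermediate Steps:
K = -27 (K = -3 + 6*(-4) = -3 - 24 = -27)
(K*q)*E(T(3)) = -27*(-18)*(-3)² = 486*9 = 4374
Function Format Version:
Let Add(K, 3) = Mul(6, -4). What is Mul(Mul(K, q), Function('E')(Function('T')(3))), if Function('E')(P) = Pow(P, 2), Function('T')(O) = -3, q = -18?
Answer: 4374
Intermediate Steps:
K = -27 (K = Add(-3, Mul(6, -4)) = Add(-3, -24) = -27)
Mul(Mul(K, q), Function('E')(Function('T')(3))) = Mul(Mul(-27, -18), Pow(-3, 2)) = Mul(486, 9) = 4374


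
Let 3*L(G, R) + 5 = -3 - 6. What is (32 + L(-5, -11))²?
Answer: 6724/9 ≈ 747.11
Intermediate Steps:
L(G, R) = -14/3 (L(G, R) = -5/3 + (-3 - 6)/3 = -5/3 + (⅓)*(-9) = -5/3 - 3 = -14/3)
(32 + L(-5, -11))² = (32 - 14/3)² = (82/3)² = 6724/9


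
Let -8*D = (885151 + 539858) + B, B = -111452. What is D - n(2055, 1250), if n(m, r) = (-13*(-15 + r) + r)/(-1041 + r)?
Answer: -274414973/1672 ≈ -1.6412e+5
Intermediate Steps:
D = -1313557/8 (D = -((885151 + 539858) - 111452)/8 = -(1425009 - 111452)/8 = -⅛*1313557 = -1313557/8 ≈ -1.6419e+5)
n(m, r) = (195 - 12*r)/(-1041 + r) (n(m, r) = ((195 - 13*r) + r)/(-1041 + r) = (195 - 12*r)/(-1041 + r))
D - n(2055, 1250) = -1313557/8 - 3*(65 - 4*1250)/(-1041 + 1250) = -1313557/8 - 3*(65 - 5000)/209 = -1313557/8 - 3*(-4935)/209 = -1313557/8 - 1*(-14805/209) = -1313557/8 + 14805/209 = -274414973/1672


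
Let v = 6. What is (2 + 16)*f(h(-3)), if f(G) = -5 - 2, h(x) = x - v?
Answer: -126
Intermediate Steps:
h(x) = -6 + x (h(x) = x - 1*6 = x - 6 = -6 + x)
f(G) = -7
(2 + 16)*f(h(-3)) = (2 + 16)*(-7) = 18*(-7) = -126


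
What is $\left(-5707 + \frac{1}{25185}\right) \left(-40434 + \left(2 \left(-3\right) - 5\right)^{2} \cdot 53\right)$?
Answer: $\frac{4889865342674}{25185} \approx 1.9416 \cdot 10^{8}$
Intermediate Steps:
$\left(-5707 + \frac{1}{25185}\right) \left(-40434 + \left(2 \left(-3\right) - 5\right)^{2} \cdot 53\right) = \left(-5707 + \frac{1}{25185}\right) \left(-40434 + \left(-6 - 5\right)^{2} \cdot 53\right) = - \frac{143730794 \left(-40434 + \left(-11\right)^{2} \cdot 53\right)}{25185} = - \frac{143730794 \left(-40434 + 121 \cdot 53\right)}{25185} = - \frac{143730794 \left(-40434 + 6413\right)}{25185} = \left(- \frac{143730794}{25185}\right) \left(-34021\right) = \frac{4889865342674}{25185}$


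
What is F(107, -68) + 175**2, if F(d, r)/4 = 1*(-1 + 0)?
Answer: 30621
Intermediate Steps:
F(d, r) = -4 (F(d, r) = 4*(1*(-1 + 0)) = 4*(1*(-1)) = 4*(-1) = -4)
F(107, -68) + 175**2 = -4 + 175**2 = -4 + 30625 = 30621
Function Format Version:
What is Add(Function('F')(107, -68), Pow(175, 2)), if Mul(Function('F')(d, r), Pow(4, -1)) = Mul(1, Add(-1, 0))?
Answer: 30621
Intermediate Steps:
Function('F')(d, r) = -4 (Function('F')(d, r) = Mul(4, Mul(1, Add(-1, 0))) = Mul(4, Mul(1, -1)) = Mul(4, -1) = -4)
Add(Function('F')(107, -68), Pow(175, 2)) = Add(-4, Pow(175, 2)) = Add(-4, 30625) = 30621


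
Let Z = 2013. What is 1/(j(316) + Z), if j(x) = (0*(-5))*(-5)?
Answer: 1/2013 ≈ 0.00049677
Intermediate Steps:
j(x) = 0 (j(x) = 0*(-5) = 0)
1/(j(316) + Z) = 1/(0 + 2013) = 1/2013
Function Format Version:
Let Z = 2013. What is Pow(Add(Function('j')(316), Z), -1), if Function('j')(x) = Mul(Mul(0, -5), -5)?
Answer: Rational(1, 2013) ≈ 0.00049677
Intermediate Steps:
Function('j')(x) = 0 (Function('j')(x) = Mul(0, -5) = 0)
Pow(Add(Function('j')(316), Z), -1) = Pow(Add(0, 2013), -1) = Pow(2013, -1) = Rational(1, 2013)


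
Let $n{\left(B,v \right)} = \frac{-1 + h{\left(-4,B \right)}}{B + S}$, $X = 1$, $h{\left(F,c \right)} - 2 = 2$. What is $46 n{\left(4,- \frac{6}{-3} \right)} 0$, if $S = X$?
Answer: $0$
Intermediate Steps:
$h{\left(F,c \right)} = 4$ ($h{\left(F,c \right)} = 2 + 2 = 4$)
$S = 1$
$n{\left(B,v \right)} = \frac{3}{1 + B}$ ($n{\left(B,v \right)} = \frac{-1 + 4}{B + 1} = \frac{3}{1 + B}$)
$46 n{\left(4,- \frac{6}{-3} \right)} 0 = 46 \frac{3}{1 + 4} \cdot 0 = 46 \cdot \frac{3}{5} \cdot 0 = \frac{138}{5} \cdot 0 = 0$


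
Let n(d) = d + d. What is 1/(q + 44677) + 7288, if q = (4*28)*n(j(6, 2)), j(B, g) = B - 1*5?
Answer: 327238489/44901 ≈ 7288.0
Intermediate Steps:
j(B, g) = -5 + B (j(B, g) = B - 5 = -5 + B)
n(d) = 2*d
q = 224 (q = (4*28)*(2*(-5 + 6)) = 112*(2*1) = 112*2 = 224)
1/(q + 44677) + 7288 = 1/(224 + 44677) + 7288 = 1/44901 + 7288 = 327238489/44901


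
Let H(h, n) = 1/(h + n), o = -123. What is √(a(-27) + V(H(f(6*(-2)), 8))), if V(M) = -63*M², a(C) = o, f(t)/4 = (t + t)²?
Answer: 5*I*√26299095/2312 ≈ 11.091*I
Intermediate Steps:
f(t) = 16*t² (f(t) = 4*(t + t)² = 4*(2*t)² = 4*(4*t²) = 16*t²)
a(C) = -123
√(a(-27) + V(H(f(6*(-2)), 8))) = √(-123 - 63/(16*(6*(-2))² + 8)²) = √(-123 - 63/(16*(-12)² + 8)²) = √(-123 - 63/(16*144 + 8)²) = √(-123 - 63/(2304 + 8)²) = √(-123 - 63*(1/2312)²) = √(-123 - 63*1/5345344) = √(-123 - 63/5345344) = √(-657477375/5345344) = 5*I*√26299095/2312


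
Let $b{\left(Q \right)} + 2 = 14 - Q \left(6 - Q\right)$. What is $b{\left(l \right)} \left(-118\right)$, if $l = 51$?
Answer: $-272226$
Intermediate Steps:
$b{\left(Q \right)} = 12 - Q \left(6 - Q\right)$ ($b{\left(Q \right)} = -2 - \left(-14 + Q \left(6 - Q\right)\right) = 12 - Q \left(6 - Q\right)$)
$b{\left(l \right)} \left(-118\right) = \left(12 + 51^{2} - 306\right) \left(-118\right) = \left(12 + 2601 - 306\right) \left(-118\right) = 2307 \left(-118\right) = -272226$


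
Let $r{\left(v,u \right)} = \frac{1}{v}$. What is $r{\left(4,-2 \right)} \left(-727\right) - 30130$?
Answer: $- \frac{121247}{4} \approx -30312.0$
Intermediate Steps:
$r{\left(4,-2 \right)} \left(-727\right) - 30130 = \frac{1}{4} \left(-727\right) - 30130 = - \frac{727}{4} - 30130 = - \frac{121247}{4}$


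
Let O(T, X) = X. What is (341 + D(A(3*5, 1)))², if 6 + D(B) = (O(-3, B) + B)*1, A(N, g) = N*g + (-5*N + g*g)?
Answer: 47089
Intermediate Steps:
A(N, g) = g² - 5*N + N*g (A(N, g) = N*g + (-5*N + g²) = N*g + (g² - 5*N) = g² - 5*N + N*g)
D(B) = -6 + 2*B (D(B) = -6 + (B + B)*1 = -6 + (2*B)*1 = -6 + 2*B)
(341 + D(A(3*5, 1)))² = (341 + (-6 + 2*(1² - 15*5 + (3*5)*1)))² = (341 + (-6 + 2*(1 - 5*15 + 15*1)))² = (341 + (-6 + 2*(1 - 75 + 15)))² = (341 + (-6 + 2*(-59)))² = (341 + (-6 - 118))² = (341 - 124)² = 217² = 47089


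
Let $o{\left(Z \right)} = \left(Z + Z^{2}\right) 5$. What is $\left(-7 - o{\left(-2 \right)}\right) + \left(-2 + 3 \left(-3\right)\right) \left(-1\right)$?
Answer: $-6$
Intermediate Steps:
$o{\left(Z \right)} = 5 Z + 5 Z^{2}$
$\left(-7 - o{\left(-2 \right)}\right) + \left(-2 + 3 \left(-3\right)\right) \left(-1\right) = \left(-7 - 5 \left(-2\right) \left(1 - 2\right)\right) + \left(-2 + 3 \left(-3\right)\right) \left(-1\right) = \left(-7 - 5 \left(-2\right) \left(-1\right)\right) + \left(-2 - 9\right) \left(-1\right) = \left(-7 - 10\right) - -11 = \left(-7 - 10\right) + 11 = -17 + 11 = -6$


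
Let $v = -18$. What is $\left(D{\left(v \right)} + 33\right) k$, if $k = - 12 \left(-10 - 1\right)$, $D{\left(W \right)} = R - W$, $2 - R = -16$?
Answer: $9108$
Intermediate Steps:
$R = 18$ ($R = 2 - -16 = 2 + 16 = 18$)
$D{\left(W \right)} = 18 - W$
$k = 132$ ($k = \left(-12\right) \left(-11\right) = 132$)
$\left(D{\left(v \right)} + 33\right) k = \left(\left(18 - -18\right) + 33\right) 132 = \left(\left(18 + 18\right) + 33\right) 132 = \left(36 + 33\right) 132 = 69 \cdot 132 = 9108$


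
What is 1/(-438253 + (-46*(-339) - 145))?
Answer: -1/422804 ≈ -2.3652e-6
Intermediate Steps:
1/(-438253 + (-46*(-339) - 145)) = 1/(-438253 + (15594 - 145)) = 1/(-438253 + 15449) = 1/(-422804) = -1/422804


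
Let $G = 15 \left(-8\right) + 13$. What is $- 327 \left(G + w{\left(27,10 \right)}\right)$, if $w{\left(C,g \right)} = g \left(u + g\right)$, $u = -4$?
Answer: $15369$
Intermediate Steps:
$w{\left(C,g \right)} = g \left(-4 + g\right)$
$G = -107$ ($G = -120 + 13 = -107$)
$- 327 \left(G + w{\left(27,10 \right)}\right) = - 327 \left(-107 + 10 \left(-4 + 10\right)\right) = - 327 \left(-107 + 10 \cdot 6\right) = - 327 \left(-107 + 60\right) = \left(-327\right) \left(-47\right) = 15369$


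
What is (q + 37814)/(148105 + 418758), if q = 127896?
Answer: 165710/566863 ≈ 0.29233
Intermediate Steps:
(q + 37814)/(148105 + 418758) = (127896 + 37814)/(148105 + 418758) = 165710/566863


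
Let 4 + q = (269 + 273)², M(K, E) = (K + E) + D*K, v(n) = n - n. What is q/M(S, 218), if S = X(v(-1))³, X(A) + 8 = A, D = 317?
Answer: -146880/81299 ≈ -1.8067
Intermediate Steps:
v(n) = 0
X(A) = -8 + A
S = -512 (S = (-8 + 0)³ = (-8)³ = -512)
M(K, E) = E + 318*K (M(K, E) = (K + E) + 317*K = (E + K) + 317*K = E + 318*K)
q = 293760 (q = -4 + (269 + 273)² = -4 + 542² = -4 + 293764 = 293760)
q/M(S, 218) = 293760/(218 + 318*(-512)) = 293760/(218 - 162816) = 293760/(-162598) = 293760*(-1/162598) = -146880/81299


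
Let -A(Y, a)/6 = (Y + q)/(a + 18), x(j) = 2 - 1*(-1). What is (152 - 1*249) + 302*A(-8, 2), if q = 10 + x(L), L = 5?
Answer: -550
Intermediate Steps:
x(j) = 3 (x(j) = 2 + 1 = 3)
q = 13 (q = 10 + 3 = 13)
A(Y, a) = -6*(13 + Y)/(18 + a) (A(Y, a) = -6*(Y + 13)/(a + 18) = -6*(13 + Y)/(18 + a))
(152 - 1*249) + 302*A(-8, 2) = (152 - 1*249) + 302*(6*(-13 - 1*(-8))/(18 + 2)) = (152 - 249) + 302*(6*(-13 + 8)/20) = -97 + 302*(6*(1/20)*(-5)) = -97 + 302*(-3/2) = -97 - 453 = -550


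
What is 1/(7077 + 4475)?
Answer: 1/11552 ≈ 8.6565e-5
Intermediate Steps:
1/(7077 + 4475) = 1/11552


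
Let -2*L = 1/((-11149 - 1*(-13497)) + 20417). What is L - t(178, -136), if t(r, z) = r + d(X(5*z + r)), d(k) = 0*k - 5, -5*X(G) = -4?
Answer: -7876691/45530 ≈ -173.00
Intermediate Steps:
X(G) = 4/5 (X(G) = -1/5*(-4) = 4/5)
d(k) = -5 (d(k) = 0 - 5 = -5)
t(r, z) = -5 + r (t(r, z) = r - 5 = -5 + r)
L = -1/45530 (L = -1/(2*((-11149 - 1*(-13497)) + 20417)) = -1/(2*((-11149 + 13497) + 20417)) = -1/(2*(2348 + 20417)) = -1/2/22765 = -1/2*1/22765 = -1/45530 ≈ -2.1964e-5)
L - t(178, -136) = -1/45530 - (-5 + 178) = -1/45530 - 1*173 = -1/45530 - 173 = -7876691/45530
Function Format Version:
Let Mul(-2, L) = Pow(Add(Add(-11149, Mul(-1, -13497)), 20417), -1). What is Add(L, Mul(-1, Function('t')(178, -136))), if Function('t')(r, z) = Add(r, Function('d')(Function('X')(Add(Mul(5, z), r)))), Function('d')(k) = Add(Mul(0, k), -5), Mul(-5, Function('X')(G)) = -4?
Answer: Rational(-7876691, 45530) ≈ -173.00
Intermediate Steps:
Function('X')(G) = Rational(4, 5) (Function('X')(G) = Mul(Rational(-1, 5), -4) = Rational(4, 5))
Function('d')(k) = -5 (Function('d')(k) = Add(0, -5) = -5)
Function('t')(r, z) = Add(-5, r) (Function('t')(r, z) = Add(r, -5) = Add(-5, r))
L = Rational(-1, 45530) (L = Mul(Rational(-1, 2), Pow(Add(Add(-11149, Mul(-1, -13497)), 20417), -1)) = Mul(Rational(-1, 2), Pow(Add(Add(-11149, 13497), 20417), -1)) = Mul(Rational(-1, 2), Pow(Add(2348, 20417), -1)) = Mul(Rational(-1, 2), Pow(22765, -1)) = Mul(Rational(-1, 2), Rational(1, 22765)) = Rational(-1, 45530) ≈ -2.1964e-5)
Add(L, Mul(-1, Function('t')(178, -136))) = Add(Rational(-1, 45530), Mul(-1, Add(-5, 178))) = Add(Rational(-1, 45530), Mul(-1, 173)) = Add(Rational(-1, 45530), -173) = Rational(-7876691, 45530)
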